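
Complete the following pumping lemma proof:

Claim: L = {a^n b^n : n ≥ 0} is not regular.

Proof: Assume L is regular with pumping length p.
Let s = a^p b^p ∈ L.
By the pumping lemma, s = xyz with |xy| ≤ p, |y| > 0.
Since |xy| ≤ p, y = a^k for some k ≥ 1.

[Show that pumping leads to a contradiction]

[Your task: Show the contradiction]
Consider xy²z = a^(p+k) b^p.

Since k ≥ 1, we have p + k > p.
So xy²z has more a's than b's: (p+k) a's vs p b's.
This means xy²z ∉ L because a^n b^n requires equal counts.

This contradicts the pumping lemma which states xy²z ∈ L.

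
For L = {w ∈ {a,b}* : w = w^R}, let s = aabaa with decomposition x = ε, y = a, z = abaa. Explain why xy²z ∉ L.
xy²z = aaabaa ∉ L

Pumping with i = 2 replaces y = a by y² = aa:
- Original: s = xyz = aabaa; aabaa reversed is aabaa, the same string, so it is a palindrome and is in L
- Pumped: xy²z = ε · aa · abaa = aaabaa
- aaabaa reversed is aabaaa ≠ aaabaa, so it is not a palindrome and is not in L

The pumping lemma would require xy²z ∈ L, so this decomposition yields a contradiction.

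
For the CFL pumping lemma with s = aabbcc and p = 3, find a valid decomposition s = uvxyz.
u='aa', v='b', x='b', y='c', z='c'

For s = aabbcc with pumping length p = 3:

One valid decomposition:
- u = 'aa'
- v = 'b'
- x = 'b'
- y = 'c'
- z = 'c'

Verification:
- uvxyz = 'aa' + 'b' + 'b' + 'c' + 'c' = aabbcc ✓
- |vxy| = |'bbc'| = 3 ≤ 3 ✓
- |vy| = |'bc'| = 2 > 0 ✓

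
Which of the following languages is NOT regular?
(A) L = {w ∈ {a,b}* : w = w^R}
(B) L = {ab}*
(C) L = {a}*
(A) {w ∈ {a,b}* : w = w^R}

(A) L = {w ∈ {a,b}* : w = w^R} is NOT regular.

The pumping lemma can be used to prove this:
After pumping, the string is no longer symmetric

The other languages are regular because they can be recognized by finite automata.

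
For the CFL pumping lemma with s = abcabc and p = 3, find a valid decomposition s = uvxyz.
u='ab', v='c', x='a', y='b', z='c'

For s = abcabc with pumping length p = 3:

One valid decomposition:
- u = 'ab'
- v = 'c'
- x = 'a'
- y = 'b'
- z = 'c'

Verification:
- uvxyz = 'ab' + 'c' + 'a' + 'b' + 'c' = abcabc ✓
- |vxy| = |'cab'| = 3 ≤ 3 ✓
- |vy| = |'cb'| = 2 > 0 ✓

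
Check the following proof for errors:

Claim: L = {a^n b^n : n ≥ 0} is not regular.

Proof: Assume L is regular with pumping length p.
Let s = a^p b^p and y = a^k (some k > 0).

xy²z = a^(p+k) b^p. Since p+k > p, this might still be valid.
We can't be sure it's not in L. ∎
The proof is INCORRECT.

Error: The conclusion is wrong.
xy²z = a^(p+k) b^p is definitely NOT in L because the number of a's (p+k) ≠ number of b's (p).
The proof incorrectly doubts what is actually a valid contradiction.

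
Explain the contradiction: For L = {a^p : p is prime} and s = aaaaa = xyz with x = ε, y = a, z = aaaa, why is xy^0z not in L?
xy⁰z = aaaa ∉ L

Pumping with i = 0 replaces y = a by y⁰ = ε:
- Original: s = xyz = aaaaa; aaaaa has length 5, which is prime, so it is in L
- Pumped: xy⁰z = ε · ε · aaaa = aaaa
- aaaa has length 4 = 2 × 2, which is not prime, so it is not in L

The pumping lemma would require xy⁰z ∈ L, so this decomposition yields a contradiction.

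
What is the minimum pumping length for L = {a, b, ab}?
p = 3

For a finite language L, the pumping lemma holds vacuously if p > max|s| for s ∈ L.

The longest string in L = {a, b, ab} has length 2.
If p = 3, then no string s ∈ L has |s| ≥ p, so the condition is vacuously true.

The minimum pumping length is p = 3.

Why no smaller p works: for any p ≤ 2, the longest string s ∈ L has |s| = 2 ≥ p, so it would
have to be pumpable; but pumping up (i = 2, 3, ...) produces ever longer strings, which cannot all lie in the
finite language L. So the pumping property fails for every p ≤ 2.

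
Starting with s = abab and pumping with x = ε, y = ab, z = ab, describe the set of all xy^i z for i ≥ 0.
{xy^i z : i ≥ 0} = {(ab)^(i+1) : i ≥ 0} = {ab, abab, ababab, ...}

With x = ε, y = ab, z = ab: Pumping 'ab' gives strings of alternating a's and b's.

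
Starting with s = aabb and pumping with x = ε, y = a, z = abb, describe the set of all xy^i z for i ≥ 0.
{xy^i z : i ≥ 0} = {a^(i+1) b^2 : i ≥ 0} = {abb, aabb, aaabb, ...}

With x = ε, y = a, z = abb: Starting with aabb and pumping the first 'a' (z = abb keeps the second 'a'), we get strings with i+1 a's followed by 2 b's for i = 0, 1, 2, ...; note bb is not produced because z always contributes one a.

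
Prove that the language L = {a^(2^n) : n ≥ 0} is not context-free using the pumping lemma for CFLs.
Assume for contradiction that L is context-free, and let p ≥ 1 be the pumping length given by the pumping lemma for CFLs.
Choose s = a^(2^p). Then s ∈ L and |s| = 2^p ≥ p.
By the CFL pumping lemma, s = uvxyz for some u, v, x, y, z with |vxy| ≤ p, |vy| ≥ 1, and uv^i xy^i z ∈ L for every i ≥ 0.
All symbols are a's, so only lengths matter: let k = |vy|, with 1 ≤ k ≤ |vxy| ≤ p < 2^p.

Take i = 2: |uv²xy²z| = 2^p + k, and 2^p < 2^p + k < 2^p + 2^p = 2^(p+1).
So the length lies strictly between consecutive powers of two and is not a power of 2; uv²xy²z ∉ L.

This contradicts the CFL pumping lemma, which requires uv^i xy^i z ∈ L for all i ≥ 0.
Hence L = {a^(2^n) : n ≥ 0} is not context-free. ∎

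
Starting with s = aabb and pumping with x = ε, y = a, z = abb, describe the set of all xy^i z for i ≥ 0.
{xy^i z : i ≥ 0} = {a^(i+1) b^2 : i ≥ 0} = {abb, aabb, aaabb, ...}

With x = ε, y = a, z = abb: Starting with aabb and pumping the first 'a' (z = abb keeps the second 'a'), we get strings with i+1 a's followed by 2 b's for i = 0, 1, 2, ...; note bb is not produced because z always contributes one a.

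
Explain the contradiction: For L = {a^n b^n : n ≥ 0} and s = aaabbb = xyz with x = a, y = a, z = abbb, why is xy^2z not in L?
xy²z = aaaabbb ∉ L

Pumping with i = 2 replaces y = a by y² = aa:
- Original: s = xyz = aaabbb; aaabbb = a^3 b^3 has equal counts (3 = 3), so it is in L
- Pumped: xy²z = a · aa · abbb = aaaabbb
- aaaabbb has 4 a's and 3 b's; 4 ≠ 3, so it is not in L

The pumping lemma would require xy²z ∈ L, so this decomposition yields a contradiction.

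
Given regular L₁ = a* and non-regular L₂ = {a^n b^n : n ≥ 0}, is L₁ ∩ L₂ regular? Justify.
Yes — L₁ ∩ L₂ is regular.

A string of a* contains no b's, and the only string of {a^n b^n} with no b's is ε (n = 0). So L₁ ∩ L₂ = {ε}, a finite language, which is regular.

Note that the bare facts "L₁ regular, L₂ non-regular" do not settle the question by themselves: the closure of regular languages under ∪, ∩, complement and difference applies only when BOTH operands are regular. With a non-regular operand the result can come out regular or non-regular depending on the specific languages, so one has to work out L₁ ∩ L₂ for this particular pair, as above.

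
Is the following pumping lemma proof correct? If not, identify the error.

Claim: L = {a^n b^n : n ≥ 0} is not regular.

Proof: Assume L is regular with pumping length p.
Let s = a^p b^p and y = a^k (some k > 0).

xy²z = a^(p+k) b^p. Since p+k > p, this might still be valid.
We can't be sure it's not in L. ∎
The proof is INCORRECT.

Error: The conclusion is wrong.
xy²z = a^(p+k) b^p is definitely NOT in L because the number of a's (p+k) ≠ number of b's (p).
The proof incorrectly doubts what is actually a valid contradiction.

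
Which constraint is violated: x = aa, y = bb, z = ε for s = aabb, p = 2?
Violated: |xy| ≤ p

The decomposition x = aa, y = bb, z = ε for s = aabb with p = 2
violates the constraint: |xy| ≤ p

|xy| = |aabb| = 4 > 2 = p. The decomposition puts too many characters in xy.

Pumping lemma constraints:
1. xyz = s (decomposition is valid)
2. |xy| ≤ p
3. |y| > 0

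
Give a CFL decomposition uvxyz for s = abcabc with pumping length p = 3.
u='ab', v='c', x='a', y='b', z='c'

For s = abcabc with pumping length p = 3:

One valid decomposition:
- u = 'ab'
- v = 'c'
- x = 'a'
- y = 'b'
- z = 'c'

Verification:
- uvxyz = 'ab' + 'c' + 'a' + 'b' + 'c' = abcabc ✓
- |vxy| = |'cab'| = 3 ≤ 3 ✓
- |vy| = |'cb'| = 2 > 0 ✓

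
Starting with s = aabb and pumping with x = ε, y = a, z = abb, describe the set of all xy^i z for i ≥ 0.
{xy^i z : i ≥ 0} = {a^(i+1) b^2 : i ≥ 0} = {abb, aabb, aaabb, ...}

With x = ε, y = a, z = abb: Starting with aabb and pumping the first 'a' (z = abb keeps the second 'a'), we get strings with i+1 a's followed by 2 b's for i = 0, 1, 2, ...; note bb is not produced because z always contributes one a.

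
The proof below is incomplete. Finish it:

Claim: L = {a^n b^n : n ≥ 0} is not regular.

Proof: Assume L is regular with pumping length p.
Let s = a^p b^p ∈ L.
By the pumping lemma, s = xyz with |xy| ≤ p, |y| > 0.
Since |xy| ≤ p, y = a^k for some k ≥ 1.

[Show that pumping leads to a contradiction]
Consider xy²z = a^(p+k) b^p.

Since k ≥ 1, we have p + k > p.
So xy²z has more a's than b's: (p+k) a's vs p b's.
This means xy²z ∉ L because a^n b^n requires equal counts.

This contradicts the pumping lemma which states xy²z ∈ L.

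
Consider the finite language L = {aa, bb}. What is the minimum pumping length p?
p = 3

For a finite language L, the pumping lemma holds vacuously if p > max|s| for s ∈ L.

The longest string in L = {aa, bb} has length 2.
If p = 3, then no string s ∈ L has |s| ≥ p, so the condition is vacuously true.

The minimum pumping length is p = 3.

Why no smaller p works: for any p ≤ 2, the longest string s ∈ L has |s| = 2 ≥ p, so it would
have to be pumpable; but pumping up (i = 2, 3, ...) produces ever longer strings, which cannot all lie in the
finite language L. So the pumping property fails for every p ≤ 2.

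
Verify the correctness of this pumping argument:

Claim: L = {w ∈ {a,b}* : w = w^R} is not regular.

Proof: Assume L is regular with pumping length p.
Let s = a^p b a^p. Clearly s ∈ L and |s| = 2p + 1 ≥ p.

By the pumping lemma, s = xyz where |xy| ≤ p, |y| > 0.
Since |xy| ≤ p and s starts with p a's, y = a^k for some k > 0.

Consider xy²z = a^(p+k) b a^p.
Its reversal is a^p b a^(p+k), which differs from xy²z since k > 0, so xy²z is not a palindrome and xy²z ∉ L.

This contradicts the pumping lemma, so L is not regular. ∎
The proof is correct.

This proof is valid because:
1. s = a^p b a^p is in L and is chosen in terms of p, so |s| ≥ p holds for every p
2. The decomposition analysis is correct: |xy| ≤ p forces y to lie inside the leading a's
3. The contradiction is valid: a^(p+k) b a^p has more a's before the b than after it, so it is not a palindrome
4. The conclusion follows logically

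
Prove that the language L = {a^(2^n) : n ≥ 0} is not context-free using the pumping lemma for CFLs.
Assume for contradiction that L is context-free, and let p ≥ 1 be the pumping length given by the pumping lemma for CFLs.
Choose s = a^(2^p). Then s ∈ L and |s| = 2^p ≥ p.
By the CFL pumping lemma, s = uvxyz for some u, v, x, y, z with |vxy| ≤ p, |vy| ≥ 1, and uv^i xy^i z ∈ L for every i ≥ 0.
All symbols are a's, so only lengths matter: let k = |vy|, with 1 ≤ k ≤ |vxy| ≤ p < 2^p.

Take i = 2: |uv²xy²z| = 2^p + k, and 2^p < 2^p + k < 2^p + 2^p = 2^(p+1).
So the length lies strictly between consecutive powers of two and is not a power of 2; uv²xy²z ∉ L.

This contradicts the CFL pumping lemma, which requires uv^i xy^i z ∈ L for all i ≥ 0.
Hence L = {a^(2^n) : n ≥ 0} is not context-free. ∎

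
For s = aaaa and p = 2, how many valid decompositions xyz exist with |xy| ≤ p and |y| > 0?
3

For s = 'aaaa' with pumping length p = 2:

Constraints: |xy| ≤ 2, |y| > 0

Valid decompositions (|xy| ≤ p, |y| ≥ 1):
  • x='', y='a', z='aaa'
  • x='a', y='a', z='aa'
  • x='', y='aa', z='aa'

Total count: 3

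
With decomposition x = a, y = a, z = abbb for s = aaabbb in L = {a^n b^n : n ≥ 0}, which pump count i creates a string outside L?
i = 2

xy²z = a · aa · abbb = aaaabbb; aaaabbb has 4 a's and 3 b's; 4 ≠ 3, so it is not in L.
(Other choices also work, e.g. i = 0, 3; only i = 1 is guaranteed to stay in L since xy¹z = s.)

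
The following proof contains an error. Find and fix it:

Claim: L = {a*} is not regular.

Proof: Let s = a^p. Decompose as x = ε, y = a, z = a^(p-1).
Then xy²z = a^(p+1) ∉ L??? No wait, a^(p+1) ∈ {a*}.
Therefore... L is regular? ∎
Error: The proof attempts to show a*  is not regular, but a* IS regular!

Correction: a* is a regular language (recognized by a simple DFA with one accepting state and self-loop on 'a'). The pumping lemma can only prove non-regularity, not regularity. For regular languages, pumping always works.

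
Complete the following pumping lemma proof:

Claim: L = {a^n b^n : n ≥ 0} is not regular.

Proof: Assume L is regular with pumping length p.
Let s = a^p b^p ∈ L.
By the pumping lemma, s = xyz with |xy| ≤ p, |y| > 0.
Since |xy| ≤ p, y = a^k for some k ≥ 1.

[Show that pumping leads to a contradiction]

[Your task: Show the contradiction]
Consider xy²z = a^(p+k) b^p.

Since k ≥ 1, we have p + k > p.
So xy²z has more a's than b's: (p+k) a's vs p b's.
This means xy²z ∉ L because a^n b^n requires equal counts.

This contradicts the pumping lemma which states xy²z ∈ L.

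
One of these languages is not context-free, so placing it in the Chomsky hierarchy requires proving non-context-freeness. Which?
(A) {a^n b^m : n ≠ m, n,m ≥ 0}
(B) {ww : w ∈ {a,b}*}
(B) {ww : w ∈ {a,b}*}

(B) {ww : w ∈ {a,b}*} requires the CFL pumping lemma.

- {a^n b^m : n ≠ m, n,m ≥ 0} is context-free (but not regular)
  • Can be shown non-regular with the regular pumping lemma
  • After pumping a's, we can make n = m

- {ww : w ∈ {a,b}*} is NOT context-free
  • Requires the CFL pumping lemma to prove
  • Even a PDA cannot compare two arbitrary halves symbol by symbol; CFL pumping on a^p b^p a^p b^p fails

The CFL pumping lemma is "stronger" in that it can prove non-membership
in the larger class of context-free languages.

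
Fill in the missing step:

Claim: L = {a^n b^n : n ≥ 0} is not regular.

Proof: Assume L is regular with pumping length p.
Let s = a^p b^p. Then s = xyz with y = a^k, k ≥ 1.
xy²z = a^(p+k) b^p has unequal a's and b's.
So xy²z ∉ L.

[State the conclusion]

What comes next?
This contradicts the pumping lemma for regular languages,
which guarantees xy^i z ∈ L for all i ≥ 0.

Since our assumption that L is regular leads to a contradiction,
we conclude that L = {a^n b^n : n ≥ 0} is NOT regular. ∎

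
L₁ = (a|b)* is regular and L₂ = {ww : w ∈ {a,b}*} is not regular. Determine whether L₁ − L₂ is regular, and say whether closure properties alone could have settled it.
No — L₁ − L₂ is not regular.

L₁ − L₂ is the complement of {ww} within {a,b}*. If it were regular, its complement {ww} would be regular as well (regular languages are closed under complement) — contradiction. So L₁ − L₂ is not regular.

Note that the bare facts "L₁ regular, L₂ non-regular" do not settle the question by themselves: the closure of regular languages under ∪, ∩, complement and difference applies only when BOTH operands are regular. With a non-regular operand the result can come out regular or non-regular depending on the specific languages, so one has to work out L₁ − L₂ for this particular pair, as above.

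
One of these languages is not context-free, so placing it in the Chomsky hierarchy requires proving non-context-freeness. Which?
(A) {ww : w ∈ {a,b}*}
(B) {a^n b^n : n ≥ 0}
(A) {ww : w ∈ {a,b}*}

(A) {ww : w ∈ {a,b}*} requires the CFL pumping lemma.

- {a^n b^n : n ≥ 0} is context-free (but not regular)
  • Can be shown non-regular with the regular pumping lemma
  • After pumping, the number of a's and b's become unequal

- {ww : w ∈ {a,b}*} is NOT context-free
  • Requires the CFL pumping lemma to prove
  • Cannot verify equality of two arbitrary substrings

The CFL pumping lemma is "stronger" in that it can prove non-membership
in the larger class of context-free languages.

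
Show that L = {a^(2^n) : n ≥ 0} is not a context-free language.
Assume for contradiction that L is context-free, and let p ≥ 1 be the pumping length given by the pumping lemma for CFLs.
Choose s = a^(2^p). Then s ∈ L and |s| = 2^p ≥ p.
By the CFL pumping lemma, s = uvxyz for some u, v, x, y, z with |vxy| ≤ p, |vy| ≥ 1, and uv^i xy^i z ∈ L for every i ≥ 0.
All symbols are a's, so only lengths matter: let k = |vy|, with 1 ≤ k ≤ |vxy| ≤ p < 2^p.

Take i = 2: |uv²xy²z| = 2^p + k, and 2^p < 2^p + k < 2^p + 2^p = 2^(p+1).
So the length lies strictly between consecutive powers of two and is not a power of 2; uv²xy²z ∉ L.

This contradicts the CFL pumping lemma, which requires uv^i xy^i z ∈ L for all i ≥ 0.
Hence L = {a^(2^n) : n ≥ 0} is not context-free. ∎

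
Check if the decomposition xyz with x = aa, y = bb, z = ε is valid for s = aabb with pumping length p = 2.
Violated: |xy| ≤ p

The decomposition x = aa, y = bb, z = ε for s = aabb with p = 2
violates the constraint: |xy| ≤ p

|xy| = |aabb| = 4 > 2 = p. The decomposition puts too many characters in xy.

Pumping lemma constraints:
1. xyz = s (decomposition is valid)
2. |xy| ≤ p
3. |y| > 0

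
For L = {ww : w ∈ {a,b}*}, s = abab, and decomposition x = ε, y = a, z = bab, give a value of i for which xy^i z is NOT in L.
i = 3

xy³z = ε · aaa · bab = aaabab; aaabab has length 6; its halves are aaa and bab, which differ, so it is not in L.
(Other choices also work, e.g. i = 0, 2; only i = 1 is guaranteed to stay in L since xy¹z = s.)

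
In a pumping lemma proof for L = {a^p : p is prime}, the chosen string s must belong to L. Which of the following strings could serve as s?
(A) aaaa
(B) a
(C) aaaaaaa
(C) aaaaaaa

The pumping lemma is applied to a string s that lies in L, so first check membership of each option:
- (A) aaaa has length 4 = 2 × 2, which is not prime, so it is not in L ✗
- (B) a has length 1, which is not prime, so it is not in L ✗
- (C) aaaaaaa has length 7, which is prime, so it is in L ✓

Only (C) aaaaaaa is in L, so it is the only candidate that could play the role of s.
(In a complete proof one picks s in terms of the pumping length p so that |s| ≥ p is guaranteed; a fixed string like aaaaaaa illustrates the shape of such an s.)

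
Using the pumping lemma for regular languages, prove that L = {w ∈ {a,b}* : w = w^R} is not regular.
Assume for contradiction that L is regular, and let p ≥ 1 be the pumping length given by the pumping lemma.
Choose s = a^p b a^p. Then s ∈ L (it reads the same in both directions) and |s| = 2p + 1 ≥ p.
By the pumping lemma, s = xyz for some x, y, z with |xy| ≤ p, |y| ≥ 1, and xy^i z ∈ L for every i ≥ 0.
Since |xy| ≤ p and the first p symbols of s are all a's, y = a^k for some k with 1 ≤ k ≤ p.

Take i = 2: xy²z = a^(p + k) b a^p.
Its reversal is a^p b a^(p + k). These differ because the block of a's before the unique b has length p + k in one and p in the other, and p + k ≠ p since k ≥ 1. So xy²z is not a palindrome, i.e. xy²z ∉ L.

This contradicts the pumping lemma, which requires xy^i z ∈ L for all i ≥ 0.
Hence L = {w ∈ {a,b}* : w = w^R} is not regular. ∎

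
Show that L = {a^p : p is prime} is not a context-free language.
Assume for contradiction that L is context-free, and let p ≥ 1 be the pumping length given by the pumping lemma for CFLs.
Choose a prime q with q ≥ p and let s = a^q. Then s ∈ L and |s| = q ≥ p.
By the CFL pumping lemma, s = uvxyz for some u, v, x, y, z with |vxy| ≤ p, |vy| ≥ 1, and uv^i xy^i z ∈ L for every i ≥ 0.
All symbols are a's, so only lengths matter: let k = |vy|, with 1 ≤ k ≤ p. Then |uv^i xy^i z| = q + (i − 1)k.

Take i = q + 1: the length is q + qk = q(k + 1).
Both factors satisfy q ≥ 2 and k + 1 ≥ 2, so q(k + 1) is composite and uv^(q+1) xy^(q+1) z ∉ L.

This contradicts the CFL pumping lemma, which requires uv^i xy^i z ∈ L for all i ≥ 0.
Hence L = {a^p : p is prime} is not context-free. ∎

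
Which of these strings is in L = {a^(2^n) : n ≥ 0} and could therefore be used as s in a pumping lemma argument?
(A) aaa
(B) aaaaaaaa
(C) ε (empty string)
(B) aaaaaaaa

The pumping lemma is applied to a string s that lies in L, so first check membership of each option:
- (A) aaa has length 3, strictly between 2^1 = 2 and 2^2 = 4, so it is not in L ✗
- (B) aaaaaaaa has length 8 = 2^3, so it is in L ✓
- (C) ε has length 0, which is not a power of 2, so it is not in L ✗

Only (B) aaaaaaaa is in L, so it is the only candidate that could play the role of s.
(In a complete proof one picks s in terms of the pumping length p so that |s| ≥ p is guaranteed; a fixed string like aaaaaaaa illustrates the shape of such an s.)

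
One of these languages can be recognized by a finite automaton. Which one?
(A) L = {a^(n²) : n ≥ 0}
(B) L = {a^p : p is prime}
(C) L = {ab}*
(C) {ab}*

(C) L = {ab}* is regular.

This can be recognized by a finite automaton (DFA/NFA).
Regular expressions like {ab}* define regular languages.

The other choices are not regular:
- {a^p : p is prime}: After pumping, the length becomes composite
- {a^(n²) : n ≥ 0}: After pumping, length is no longer a perfect square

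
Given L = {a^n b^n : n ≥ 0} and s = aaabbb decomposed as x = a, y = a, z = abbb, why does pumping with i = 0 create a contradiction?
xy⁰z = aabbb ∉ L

Pumping with i = 0 replaces y = a by y⁰ = ε:
- Original: s = xyz = aaabbb; aaabbb = a^3 b^3 has equal counts (3 = 3), so it is in L
- Pumped: xy⁰z = a · ε · abbb = aabbb
- aabbb has 2 a's and 3 b's; 2 ≠ 3, so it is not in L

The pumping lemma would require xy⁰z ∈ L, so this decomposition yields a contradiction.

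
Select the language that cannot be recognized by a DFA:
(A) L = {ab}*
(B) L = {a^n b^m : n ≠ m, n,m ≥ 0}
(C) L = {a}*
(B) {a^n b^m : n ≠ m, n,m ≥ 0}

(B) L = {a^n b^m : n ≠ m, n,m ≥ 0} is NOT regular.

The pumping lemma can be used to prove this:
After pumping a's, we can make n = m

The other languages are regular because they can be recognized by finite automata.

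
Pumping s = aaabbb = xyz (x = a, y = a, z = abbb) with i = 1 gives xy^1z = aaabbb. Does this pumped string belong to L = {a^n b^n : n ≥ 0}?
Yes

xy¹z = a · a · abbb = aaabbb.
aaabbb = a^3 b^3 has equal counts (3 = 3), so it is in L.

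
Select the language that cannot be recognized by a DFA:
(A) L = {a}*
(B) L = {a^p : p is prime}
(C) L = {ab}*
(B) {a^p : p is prime}

(B) L = {a^p : p is prime} is NOT regular.

The pumping lemma can be used to prove this:
After pumping, the length becomes composite

The other languages are regular because they can be recognized by finite automata.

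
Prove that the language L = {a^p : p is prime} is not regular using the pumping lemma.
Assume for contradiction that L is regular, and let p ≥ 1 be the pumping length given by the pumping lemma.
Choose a prime q with q ≥ p (one exists because there are infinitely many primes) and let s = a^q. Then s ∈ L and |s| = q ≥ p.
By the pumping lemma, s = xyz for some x, y, z with |xy| ≤ p, |y| ≥ 1, and xy^i z ∈ L for every i ≥ 0.
Here y = a^k for some k with 1 ≤ k ≤ p, and xy^i z = a^(q + (i − 1)k) for every i ≥ 0.

Take i = q + 1: |xy^(q+1) z| = q + qk = q(k + 1).
Both factors satisfy q ≥ 2 and k + 1 ≥ 2, so q(k + 1) is composite, and xy^(q+1) z ∉ L.

This contradicts the pumping lemma, which requires xy^i z ∈ L for all i ≥ 0.
Hence L = {a^p : p is prime} is not regular. ∎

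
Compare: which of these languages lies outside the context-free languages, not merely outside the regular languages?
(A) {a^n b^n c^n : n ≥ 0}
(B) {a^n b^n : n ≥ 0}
(A) {a^n b^n c^n : n ≥ 0}

(A) {a^n b^n c^n : n ≥ 0} requires the CFL pumping lemma.

- {a^n b^n : n ≥ 0} is context-free (but not regular)
  • Can be shown non-regular with the regular pumping lemma
  • After pumping, the number of a's and b's become unequal

- {a^n b^n c^n : n ≥ 0} is NOT context-free
  • Requires the CFL pumping lemma to prove
  • Cannot maintain three equal counts simultaneously

The CFL pumping lemma is "stronger" in that it can prove non-membership
in the larger class of context-free languages.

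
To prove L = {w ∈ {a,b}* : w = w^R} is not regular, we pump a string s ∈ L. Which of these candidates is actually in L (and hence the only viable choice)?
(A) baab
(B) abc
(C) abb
(A) baab

The pumping lemma is applied to a string s that lies in L, so first check membership of each option:
- (A) baab reversed is baab, the same string, so it is a palindrome and is in L ✓
- (B) abc reversed is cba ≠ abc, so it is not a palindrome and is not in L ✗
- (C) abb reversed is bba ≠ abb, so it is not a palindrome and is not in L ✗

Only (A) baab is in L, so it is the only candidate that could play the role of s.
(In a complete proof one picks s in terms of the pumping length p so that |s| ≥ p is guaranteed; a fixed string like baab illustrates the shape of such an s.)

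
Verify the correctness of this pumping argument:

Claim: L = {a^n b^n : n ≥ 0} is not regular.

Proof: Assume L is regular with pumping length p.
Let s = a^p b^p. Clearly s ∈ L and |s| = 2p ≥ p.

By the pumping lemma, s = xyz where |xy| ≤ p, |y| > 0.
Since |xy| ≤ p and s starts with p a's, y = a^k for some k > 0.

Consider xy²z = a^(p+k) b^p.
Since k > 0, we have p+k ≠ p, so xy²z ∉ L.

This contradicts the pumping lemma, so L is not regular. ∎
The proof is correct.

This proof is valid because:
1. The string s = a^p b^p is correctly in L
2. The decomposition analysis is correct: y must consist only of a's
3. The contradiction is valid: pumping increases a's but not b's
4. The conclusion follows logically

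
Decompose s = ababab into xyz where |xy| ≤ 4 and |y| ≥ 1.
x = 'ab', y = 'ab', z = 'ab'

For s = ababab and p = 4, one valid decomposition is:
- x = 'ab' (length 2)
- y = 'ab' (length 2)
- z = 'ab' (length 2)

Verification:
- xyz = 'ab' + 'ab' + 'ab' = ababab ✓
- |xy| = 4 ≤ 4 ✓
- |y| = 2 > 0 ✓

All pumping lemma constraints are satisfied.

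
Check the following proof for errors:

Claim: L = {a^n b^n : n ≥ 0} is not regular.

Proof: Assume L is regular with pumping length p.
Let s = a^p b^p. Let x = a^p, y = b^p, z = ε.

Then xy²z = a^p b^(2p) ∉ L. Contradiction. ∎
The proof is INCORRECT.

Error: The decomposition violates |xy| ≤ p.
With x = a^p and y = b^p, we have |xy| = 2p > p.
The pumping lemma requires |xy| ≤ p, so y must be within the first p characters.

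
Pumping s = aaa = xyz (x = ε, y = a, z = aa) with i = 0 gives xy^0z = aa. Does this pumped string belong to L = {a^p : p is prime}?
Yes

xy⁰z = ε · ε · aa = aa.
aa has length 2, which is prime, so it is in L.
(A single pumped string landing in L is not a contradiction by itself; a non-regularity proof needs some i for which xy^i z ∉ L, for every admissible decomposition.)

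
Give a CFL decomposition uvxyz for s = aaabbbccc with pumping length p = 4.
u='aa', v='a', x='bb', y='b', z='ccc'

For s = aaabbbccc with pumping length p = 4:

One valid decomposition:
- u = 'aa'
- v = 'a'
- x = 'bb'
- y = 'b'
- z = 'ccc'

Verification:
- uvxyz = 'aa' + 'a' + 'bb' + 'b' + 'ccc' = aaabbbccc ✓
- |vxy| = |'abbb'| = 4 ≤ 4 ✓
- |vy| = |'ab'| = 2 > 0 ✓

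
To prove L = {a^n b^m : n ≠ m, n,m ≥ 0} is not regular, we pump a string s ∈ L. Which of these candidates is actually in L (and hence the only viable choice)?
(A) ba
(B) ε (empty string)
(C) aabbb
(C) aabbb

The pumping lemma is applied to a string s that lies in L, so first check membership of each option:
- (A) ba has an a after a b, so it is not of the form a^n b^m and is not in L ✗
- (B) ε = a^0 b^0 has n = m = 0, so it is not in L ✗
- (C) aabbb = a^2 b^3 with 2 ≠ 3, so it is in L ✓

Only (C) aabbb is in L, so it is the only candidate that could play the role of s.
(In a complete proof one picks s in terms of the pumping length p so that |s| ≥ p is guaranteed; a fixed string like aabbb illustrates the shape of such an s.)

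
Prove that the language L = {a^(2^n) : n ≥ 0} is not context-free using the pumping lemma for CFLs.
Assume for contradiction that L is context-free, and let p ≥ 1 be the pumping length given by the pumping lemma for CFLs.
Choose s = a^(2^p). Then s ∈ L and |s| = 2^p ≥ p.
By the CFL pumping lemma, s = uvxyz for some u, v, x, y, z with |vxy| ≤ p, |vy| ≥ 1, and uv^i xy^i z ∈ L for every i ≥ 0.
All symbols are a's, so only lengths matter: let k = |vy|, with 1 ≤ k ≤ |vxy| ≤ p < 2^p.

Take i = 2: |uv²xy²z| = 2^p + k, and 2^p < 2^p + k < 2^p + 2^p = 2^(p+1).
So the length lies strictly between consecutive powers of two and is not a power of 2; uv²xy²z ∉ L.

This contradicts the CFL pumping lemma, which requires uv^i xy^i z ∈ L for all i ≥ 0.
Hence L = {a^(2^n) : n ≥ 0} is not context-free. ∎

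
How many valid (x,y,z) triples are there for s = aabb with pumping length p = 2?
3

For s = 'aabb' with pumping length p = 2:

Constraints: |xy| ≤ 2, |y| > 0

Valid decompositions (|xy| ≤ p, |y| ≥ 1):
  • x='', y='a', z='abb'
  • x='a', y='a', z='bb'
  • x='', y='aa', z='bb'

Total count: 3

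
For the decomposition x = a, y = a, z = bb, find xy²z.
aaabb

Given x = 'a', y = 'a', z = 'bb' and i = 2:

xy^2z = x + y·y·...·y (2 times) + z
       = 'a' + 'a'^2 + 'bb'
       = 'a' + 'aa' + 'bb'
       = 'aaabb'

The pumped string is 'aaabb' with length 5.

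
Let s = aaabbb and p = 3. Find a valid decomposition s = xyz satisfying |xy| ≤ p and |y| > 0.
x = '', y = 'aa', z = 'abbb'

For s = aaabbb and p = 3, one valid decomposition is:
- x = '' (length 0)
- y = 'aa' (length 2)
- z = 'abbb' (length 4)

Verification:
- xyz = '' + 'aa' + 'abbb' = aaabbb ✓
- |xy| = 2 ≤ 3 ✓
- |y| = 2 > 0 ✓

All pumping lemma constraints are satisfied.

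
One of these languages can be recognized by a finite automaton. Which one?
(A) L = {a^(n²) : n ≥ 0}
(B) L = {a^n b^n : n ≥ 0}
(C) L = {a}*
(C) {a}*

(C) L = {a}* is regular.

This can be recognized by a finite automaton (DFA/NFA).
Regular expressions like {a}* define regular languages.

The other choices are not regular:
- {a^(n²) : n ≥ 0}: After pumping, length is no longer a perfect square
- {a^n b^n : n ≥ 0}: After pumping, the number of a's and b's become unequal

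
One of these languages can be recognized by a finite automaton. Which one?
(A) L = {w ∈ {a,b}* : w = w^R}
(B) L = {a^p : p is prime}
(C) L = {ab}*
(C) {ab}*

(C) L = {ab}* is regular.

This can be recognized by a finite automaton (DFA/NFA).
Regular expressions like {ab}* define regular languages.

The other choices are not regular:
- {w ∈ {a,b}* : w = w^R}: After pumping, the string is no longer symmetric
- {a^p : p is prime}: After pumping, the length becomes composite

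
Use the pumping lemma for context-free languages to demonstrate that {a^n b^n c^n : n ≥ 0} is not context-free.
Assume for contradiction that L is context-free, and let p ≥ 1 be the pumping length given by the pumping lemma for CFLs.
Choose s = a^p b^p c^p. Then s ∈ L and |s| = 3p ≥ p.
By the CFL pumping lemma, s = uvxyz for some u, v, x, y, z with |vxy| ≤ p, |vy| ≥ 1, and uv^i xy^i z ∈ L for every i ≥ 0.

Because |vxy| ≤ p, the window vxy cannot contain both an a and a c: any substring of s containing both must include the entire block b^p plus at least one a and one c, so it has length ≥ p + 2 > p.
Hence at least one of the letters a, c does not occur in vy at all.

Take i = 0: the string uxz is obtained from s by deleting |vy| ≥ 1 symbols, so |uxz| = 3p − |vy| < 3p.
But the letter (a or c) that does not occur in vy still occurs exactly p times in uxz. Every string of L with exactly p copies of some letter is a^p b^p c^p, of length 3p. Since |uxz| < 3p, uxz ∉ L.

This contradicts the CFL pumping lemma, which requires uv^i xy^i z ∈ L for all i ≥ 0.
Hence L = {a^n b^n c^n : n ≥ 0} is not context-free. ∎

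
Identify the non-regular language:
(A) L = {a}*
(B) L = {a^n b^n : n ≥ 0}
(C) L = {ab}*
(B) {a^n b^n : n ≥ 0}

(B) L = {a^n b^n : n ≥ 0} is NOT regular.

The pumping lemma can be used to prove this:
After pumping, the number of a's and b's become unequal

The other languages are regular because they can be recognized by finite automata.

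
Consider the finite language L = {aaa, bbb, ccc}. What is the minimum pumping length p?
p = 4

For a finite language L, the pumping lemma holds vacuously if p > max|s| for s ∈ L.

The longest string in L = {aaa, bbb, ccc} has length 3.
If p = 4, then no string s ∈ L has |s| ≥ p, so the condition is vacuously true.

The minimum pumping length is p = 4.

Why no smaller p works: for any p ≤ 3, the longest string s ∈ L has |s| = 3 ≥ p, so it would
have to be pumpable; but pumping up (i = 2, 3, ...) produces ever longer strings, which cannot all lie in the
finite language L. So the pumping property fails for every p ≤ 3.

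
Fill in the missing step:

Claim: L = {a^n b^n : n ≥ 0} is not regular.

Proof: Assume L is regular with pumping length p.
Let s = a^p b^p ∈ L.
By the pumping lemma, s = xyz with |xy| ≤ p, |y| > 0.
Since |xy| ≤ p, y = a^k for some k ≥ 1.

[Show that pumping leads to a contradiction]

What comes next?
Consider xy²z = a^(p+k) b^p.

Since k ≥ 1, we have p + k > p.
So xy²z has more a's than b's: (p+k) a's vs p b's.
This means xy²z ∉ L because a^n b^n requires equal counts.

This contradicts the pumping lemma which states xy²z ∈ L.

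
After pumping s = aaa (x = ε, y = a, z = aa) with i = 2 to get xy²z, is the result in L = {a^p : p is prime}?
No

xy²z = ε · aa · aa = aaaa.
aaaa has length 4 = 2 × 2, which is not prime, so it is not in L.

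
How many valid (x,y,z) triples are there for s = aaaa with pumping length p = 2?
3

For s = 'aaaa' with pumping length p = 2:

Constraints: |xy| ≤ 2, |y| > 0

Valid decompositions (|xy| ≤ p, |y| ≥ 1):
  • x='', y='a', z='aaa'
  • x='a', y='a', z='aa'
  • x='', y='aa', z='aa'

Total count: 3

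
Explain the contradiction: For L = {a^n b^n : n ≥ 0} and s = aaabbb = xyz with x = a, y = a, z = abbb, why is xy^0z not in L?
xy⁰z = aabbb ∉ L

Pumping with i = 0 replaces y = a by y⁰ = ε:
- Original: s = xyz = aaabbb; aaabbb = a^3 b^3 has equal counts (3 = 3), so it is in L
- Pumped: xy⁰z = a · ε · abbb = aabbb
- aabbb has 2 a's and 3 b's; 2 ≠ 3, so it is not in L

The pumping lemma would require xy⁰z ∈ L, so this decomposition yields a contradiction.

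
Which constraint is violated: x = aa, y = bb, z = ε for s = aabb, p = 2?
Violated: |xy| ≤ p

The decomposition x = aa, y = bb, z = ε for s = aabb with p = 2
violates the constraint: |xy| ≤ p

|xy| = |aabb| = 4 > 2 = p. The decomposition puts too many characters in xy.

Pumping lemma constraints:
1. xyz = s (decomposition is valid)
2. |xy| ≤ p
3. |y| > 0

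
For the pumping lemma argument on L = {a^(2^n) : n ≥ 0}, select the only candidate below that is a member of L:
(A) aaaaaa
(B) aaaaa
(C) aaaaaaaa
(C) aaaaaaaa

The pumping lemma is applied to a string s that lies in L, so first check membership of each option:
- (A) aaaaaa has length 6, strictly between 2^2 = 4 and 2^3 = 8, so it is not in L ✗
- (B) aaaaa has length 5, strictly between 2^2 = 4 and 2^3 = 8, so it is not in L ✗
- (C) aaaaaaaa has length 8 = 2^3, so it is in L ✓

Only (C) aaaaaaaa is in L, so it is the only candidate that could play the role of s.
(In a complete proof one picks s in terms of the pumping length p so that |s| ≥ p is guaranteed; a fixed string like aaaaaaaa illustrates the shape of such an s.)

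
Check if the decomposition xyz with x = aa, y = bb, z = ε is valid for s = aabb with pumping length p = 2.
Violated: |xy| ≤ p

The decomposition x = aa, y = bb, z = ε for s = aabb with p = 2
violates the constraint: |xy| ≤ p

|xy| = |aabb| = 4 > 2 = p. The decomposition puts too many characters in xy.

Pumping lemma constraints:
1. xyz = s (decomposition is valid)
2. |xy| ≤ p
3. |y| > 0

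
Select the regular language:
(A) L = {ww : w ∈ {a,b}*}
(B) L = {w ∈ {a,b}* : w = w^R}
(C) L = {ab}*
(C) {ab}*

(C) L = {ab}* is regular.

This can be recognized by a finite automaton (DFA/NFA).
Regular expressions like {ab}* define regular languages.

The other choices are not regular:
- {ww : w ∈ {a,b}*}: After pumping, the two halves no longer match
- {w ∈ {a,b}* : w = w^R}: After pumping, the string is no longer symmetric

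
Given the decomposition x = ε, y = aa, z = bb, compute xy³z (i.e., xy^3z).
aaaaaabb

Given x = '', y = 'aa', z = 'bb' and i = 3:

xy^3z = x + y·y·...·y (3 times) + z
       = '' + 'aa'^3 + 'bb'
       = '' + 'aaaaaa' + 'bb'
       = 'aaaaaabb'

The pumped string is 'aaaaaabb' with length 8.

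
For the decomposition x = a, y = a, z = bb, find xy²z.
aaabb

Given x = 'a', y = 'a', z = 'bb' and i = 2:

xy^2z = x + y·y·...·y (2 times) + z
       = 'a' + 'a'^2 + 'bb'
       = 'a' + 'aa' + 'bb'
       = 'aaabb'

The pumped string is 'aaabb' with length 5.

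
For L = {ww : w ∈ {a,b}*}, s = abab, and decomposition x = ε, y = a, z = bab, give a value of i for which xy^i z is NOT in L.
i = 2

xy²z = ε · aa · bab = aabab; aabab has odd length 5, so it cannot be written as ww and is not in L.
(Other choices also work, e.g. i = 0, 3; only i = 1 is guaranteed to stay in L since xy¹z = s.)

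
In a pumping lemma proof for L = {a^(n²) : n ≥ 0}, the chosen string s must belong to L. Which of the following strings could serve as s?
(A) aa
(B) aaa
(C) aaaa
(C) aaaa

The pumping lemma is applied to a string s that lies in L, so first check membership of each option:
- (A) aa has length 2, strictly between 1² = 1 and 2² = 4, so it is not in L ✗
- (B) aaa has length 3, strictly between 1² = 1 and 2² = 4, so it is not in L ✗
- (C) aaaa has length 4 = 2², a perfect square, so it is in L ✓

Only (C) aaaa is in L, so it is the only candidate that could play the role of s.
(In a complete proof one picks s in terms of the pumping length p so that |s| ≥ p is guaranteed; a fixed string like aaaa illustrates the shape of such an s.)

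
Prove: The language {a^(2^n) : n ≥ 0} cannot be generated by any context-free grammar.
Assume for contradiction that L is context-free, and let p ≥ 1 be the pumping length given by the pumping lemma for CFLs.
Choose s = a^(2^p). Then s ∈ L and |s| = 2^p ≥ p.
By the CFL pumping lemma, s = uvxyz for some u, v, x, y, z with |vxy| ≤ p, |vy| ≥ 1, and uv^i xy^i z ∈ L for every i ≥ 0.
All symbols are a's, so only lengths matter: let k = |vy|, with 1 ≤ k ≤ |vxy| ≤ p < 2^p.

Take i = 2: |uv²xy²z| = 2^p + k, and 2^p < 2^p + k < 2^p + 2^p = 2^(p+1).
So the length lies strictly between consecutive powers of two and is not a power of 2; uv²xy²z ∉ L.

This contradicts the CFL pumping lemma, which requires uv^i xy^i z ∈ L for all i ≥ 0.
Hence L = {a^(2^n) : n ≥ 0} is not context-free. ∎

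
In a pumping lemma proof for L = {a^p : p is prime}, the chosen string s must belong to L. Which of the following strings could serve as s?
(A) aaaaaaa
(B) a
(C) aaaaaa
(A) aaaaaaa

The pumping lemma is applied to a string s that lies in L, so first check membership of each option:
- (A) aaaaaaa has length 7, which is prime, so it is in L ✓
- (B) a has length 1, which is not prime, so it is not in L ✗
- (C) aaaaaa has length 6 = 2 × 3, which is not prime, so it is not in L ✗

Only (A) aaaaaaa is in L, so it is the only candidate that could play the role of s.
(In a complete proof one picks s in terms of the pumping length p so that |s| ≥ p is guaranteed; a fixed string like aaaaaaa illustrates the shape of such an s.)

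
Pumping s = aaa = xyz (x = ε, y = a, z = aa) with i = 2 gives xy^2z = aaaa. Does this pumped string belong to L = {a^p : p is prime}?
No

xy²z = ε · aa · aa = aaaa.
aaaa has length 4 = 2 × 2, which is not prime, so it is not in L.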